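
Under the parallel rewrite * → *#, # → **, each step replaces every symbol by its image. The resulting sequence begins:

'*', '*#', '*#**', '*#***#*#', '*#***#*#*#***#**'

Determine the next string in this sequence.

*#***#*#*#***#***#***#*#*#***#*#

Applying the rule to each of the 16 symbols of *#***#*#*#***#** gives the pieces *# ** *# *# *# ** *# ** *# ** *# *# *# ** *# *#, which concatenate to the answer.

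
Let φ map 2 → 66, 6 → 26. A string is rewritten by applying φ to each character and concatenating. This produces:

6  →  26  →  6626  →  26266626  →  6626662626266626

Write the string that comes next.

Replace each of the 16 characters of 6626662626266626 in place — 26 26 66 26 26 26 66 26 66 26 66 26 26 26 66 26 — and concatenate.

26266626262666266626662626266626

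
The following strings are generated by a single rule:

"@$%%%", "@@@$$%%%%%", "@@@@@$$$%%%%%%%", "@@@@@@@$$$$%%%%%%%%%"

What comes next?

@@@@@@@@@$$$$$%%%%%%%%%%%

The n-th term is 2n-1 @'s then n $'s then 2n+1 %'s (n = 1, 2, …).
At n = 5 the blocks have lengths 9, 5, 11.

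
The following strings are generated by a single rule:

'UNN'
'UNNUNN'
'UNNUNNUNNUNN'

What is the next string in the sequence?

UNNUNNUNNUNNUNNUNNUNNUNN

s(k+1) = s(k)·s(k) — each term doubles the last.
So the next term is two copies of UNNUNNUNNUNN.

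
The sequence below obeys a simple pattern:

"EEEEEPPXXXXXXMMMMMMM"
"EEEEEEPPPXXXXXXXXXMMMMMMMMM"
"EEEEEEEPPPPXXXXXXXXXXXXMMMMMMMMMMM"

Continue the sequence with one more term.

EEEEEEEEPPPPPXXXXXXXXXXXXXXXMMMMMMMMMMMMM

Reading off run lengths: E runs 5, 6, 7; P runs 2, 3, 4; X runs 6, 9, 12; M runs 7, 9, 11 — each is linear in n, where the shown terms are n = 2, 3, 4.
Setting n = 5 gives 8, 5, 15, 13 characters in each block.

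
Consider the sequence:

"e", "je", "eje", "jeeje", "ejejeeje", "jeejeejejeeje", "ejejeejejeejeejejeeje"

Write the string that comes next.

This is a Fibonacci-style word recurrence s(k) = s(k−2)·s(k−1): e.g. e·je = eje.
The next term joins jeejeejejeeje and ejejeejejeejeejejeeje.

jeejeejejeejeejejeejejeejeejejeeje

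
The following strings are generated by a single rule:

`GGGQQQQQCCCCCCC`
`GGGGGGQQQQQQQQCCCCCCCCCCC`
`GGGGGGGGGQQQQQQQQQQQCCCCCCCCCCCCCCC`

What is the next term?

Term n consists of 3n G's, followed by 3n+2 Q's, followed by 4n+3 C's (n = 1, 2, …).
At n = 4 the blocks have lengths 12, 14, 19.

GGGGGGGGGGGGQQQQQQQQQQQQQQCCCCCCCCCCCCCCCCCCC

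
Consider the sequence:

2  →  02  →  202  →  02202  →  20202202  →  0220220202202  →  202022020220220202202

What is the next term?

0220220202202202022020220220202202

From term 3 onward, concatenate the second-to-last term with the last: 2·02 = 202, 02·202 = 02202, …
Continuing: 0220220202202 · 202022020220220202202 gives term 8.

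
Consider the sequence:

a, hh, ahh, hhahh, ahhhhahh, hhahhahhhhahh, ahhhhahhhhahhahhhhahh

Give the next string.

hhahhahhhhahhahhhhahhhhahhahhhhahh

This is a Fibonacci-style word recurrence s(k) = s(k−2)·s(k−1): e.g. a·hh = ahh.
The next term joins hhahhahhhhahh and ahhhhahhhhahhahhhhahh.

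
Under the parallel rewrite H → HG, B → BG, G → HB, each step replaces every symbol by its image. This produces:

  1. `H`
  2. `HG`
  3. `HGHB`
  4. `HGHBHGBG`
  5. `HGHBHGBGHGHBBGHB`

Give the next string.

Replace each of the 16 characters of HGHBHGBGHGHBBGHB in place — HG HB HG BG HG HB BG HB HG HB HG BG BG HB HG BG — and concatenate.

HGHBHGBGHGHBBGHBHGHBHGBGBGHBHGBG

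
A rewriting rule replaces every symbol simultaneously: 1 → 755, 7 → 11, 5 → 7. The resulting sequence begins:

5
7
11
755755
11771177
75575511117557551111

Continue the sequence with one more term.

φ(75575511117557551111) expands symbol-by-symbol to 11 7 7 11 7 7 755 755 755 755 11 7 7 11 7 7 755 755 755 755; joining the 20 pieces gives the next term.

1177117775575575575511771177755755755755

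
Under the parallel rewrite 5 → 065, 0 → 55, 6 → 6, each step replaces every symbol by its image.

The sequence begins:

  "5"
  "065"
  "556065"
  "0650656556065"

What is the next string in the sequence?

55606555606560650656556065

Applying the rule to each of the 13 symbols of 0650656556065 gives the pieces 55 6 065 55 6 065 6 065 065 6 55 6 065, which concatenate to the answer.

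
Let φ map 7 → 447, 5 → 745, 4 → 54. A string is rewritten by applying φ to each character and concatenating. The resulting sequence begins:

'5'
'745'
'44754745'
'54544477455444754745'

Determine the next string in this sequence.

74554745545454447447547457455454544477455444754745

φ(54544477455444754745) expands symbol-by-symbol to 745 54 745 54 54 54 447 447 54 745 745 54 54 54 447 745 54 447 54 745; joining the 20 pieces gives the next term.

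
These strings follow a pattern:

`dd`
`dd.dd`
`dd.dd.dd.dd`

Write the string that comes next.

s(k+1) = s(k)·.·s(k) — each term doubles the last with '.' between the halves.
Doubling dd.dd.dd.dd with '.' between the halves:

dd.dd.dd.dd.dd.dd.dd.dd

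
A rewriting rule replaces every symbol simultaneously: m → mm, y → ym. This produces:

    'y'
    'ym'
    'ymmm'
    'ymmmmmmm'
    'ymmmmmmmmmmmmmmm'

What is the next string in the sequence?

Replace each of the 16 characters of ymmmmmmmmmmmmmmm in place — ym mm mm mm mm mm mm mm mm mm mm mm mm mm mm mm — and concatenate.

ymmmmmmmmmmmmmmmmmmmmmmmmmmmmmmm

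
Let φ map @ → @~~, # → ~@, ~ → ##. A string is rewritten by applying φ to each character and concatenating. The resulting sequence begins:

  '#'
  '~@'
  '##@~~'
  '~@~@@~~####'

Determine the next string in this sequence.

Rewriting each symbol of ~@~@@~~####: ~→##, @→@~~, ~→##, @→@~~, @→@~~, ~→##, ~→##, #→~@, #→~@, #→~@, #→~@, which concatenates to ## @~~ ## @~~ @~~ ## ## ~@ ~@ ~@ ~@.

##@~~##@~~@~~####~@~@~@~@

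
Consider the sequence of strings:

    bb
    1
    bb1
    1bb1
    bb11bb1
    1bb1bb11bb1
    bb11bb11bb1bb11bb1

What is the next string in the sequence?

Each term (from the third on) is the two preceding terms concatenated in order: term 3 = bb·1 = bb1.
Continuing: 1bb1bb11bb1 · bb11bb11bb1bb11bb1 gives term 8.

1bb1bb11bb1bb11bb11bb1bb11bb1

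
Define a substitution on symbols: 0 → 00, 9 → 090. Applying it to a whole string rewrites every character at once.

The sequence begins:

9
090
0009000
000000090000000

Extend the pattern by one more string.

Replace each of the 15 characters of 000000090000000 in place — 00 00 00 00 00 00 00 090 00 00 00 00 00 00 00 — and concatenate.

0000000000000009000000000000000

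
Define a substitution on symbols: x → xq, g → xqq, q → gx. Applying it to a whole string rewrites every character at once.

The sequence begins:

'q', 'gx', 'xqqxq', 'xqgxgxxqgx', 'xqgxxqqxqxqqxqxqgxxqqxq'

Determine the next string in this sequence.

Rewriting the 23 symbols of xqgxxqqxqxqqxqxqgxxqqxq one by one yields xq gx xqq xq xq gx gx xq gx xq gx gx xq gx xq gx xqq xq xq gx gx xq gx; concatenated:

xqgxxqqxqxqgxgxxqgxxqgxgxxqgxxqgxxqqxqxqgxgxxqgx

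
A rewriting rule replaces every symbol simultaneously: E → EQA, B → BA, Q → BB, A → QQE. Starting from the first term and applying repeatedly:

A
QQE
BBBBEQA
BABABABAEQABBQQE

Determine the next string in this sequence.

BAQQEBAQQEBAQQEBAQQEEQABBQQEBABABBBBEQA

Applying the rule to each of the 16 symbols of BABABABAEQABBQQE gives the pieces BA QQE BA QQE BA QQE BA QQE EQA BB QQE BA BA BB BB EQA, which concatenate to the answer.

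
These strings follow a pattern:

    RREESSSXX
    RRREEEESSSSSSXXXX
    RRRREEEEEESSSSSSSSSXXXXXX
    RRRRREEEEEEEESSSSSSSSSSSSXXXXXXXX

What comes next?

Each string has the form R^{n+1} E^{2n} S^{3n} X^{2n} (n = 1, 2, …).
Setting n = 5 gives 6, 10, 15, 10 characters in each block.

RRRRRREEEEEEEEEESSSSSSSSSSSSSSSXXXXXXXXXX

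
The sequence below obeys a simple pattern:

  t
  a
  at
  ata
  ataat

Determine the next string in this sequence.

From term 3 onward, concatenate the last term with the second-to-last: a·t = at, at·a = ata, …
Continuing: ataat · ata gives term 6.

ataatata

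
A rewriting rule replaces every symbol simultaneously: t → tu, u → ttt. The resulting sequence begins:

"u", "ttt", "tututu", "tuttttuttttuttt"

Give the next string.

Replace each of the 15 characters of tuttttuttttuttt in place — tu ttt tu tu tu tu ttt tu tu tu tu ttt tu tu tu — and concatenate.

tuttttututututtttututututtttututu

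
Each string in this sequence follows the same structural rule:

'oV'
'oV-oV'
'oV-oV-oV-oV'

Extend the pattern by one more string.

Every step duplicates the string with '-' between the halves.
Doubling oV-oV-oV-oV with '-' between the halves:

oV-oV-oV-oV-oV-oV-oV-oV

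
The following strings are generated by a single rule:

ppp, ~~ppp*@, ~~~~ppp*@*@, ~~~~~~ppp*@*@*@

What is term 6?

s(k+1) = ~~·s(k)·*@, so each term gains ~~ as a prefix and *@ as a suffix.
From ~~~~~~ppp*@*@*@, 2 further steps: ~~~~~~ppp*@*@*@ → ~~~~~~~~ppp*@*@*@*@ → (answer).

~~~~~~~~~~ppp*@*@*@*@*@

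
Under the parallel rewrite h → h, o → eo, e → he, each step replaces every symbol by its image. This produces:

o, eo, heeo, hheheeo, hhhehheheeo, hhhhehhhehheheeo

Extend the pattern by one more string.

hhhhhehhhhehhhehheheeo

Replace each of the 16 characters of hhhhehhhehheheeo in place — h h h h he h h h he h h he h he he eo — and concatenate.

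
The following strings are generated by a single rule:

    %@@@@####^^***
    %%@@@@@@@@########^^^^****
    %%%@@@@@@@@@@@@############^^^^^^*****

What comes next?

The n-th term is n %'s then 4n @'s then 4n #'s then 2n ^'s then n+2 *'s (n = 1, 2, …).
At n = 4 the blocks have lengths 4, 16, 16, 8, 6.

%%%%@@@@@@@@@@@@@@@@################^^^^^^^^******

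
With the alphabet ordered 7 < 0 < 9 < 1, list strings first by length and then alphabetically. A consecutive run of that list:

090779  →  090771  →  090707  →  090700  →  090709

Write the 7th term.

Stepping forward 2 times from 090709: 090709 → 090701, then the target.

090797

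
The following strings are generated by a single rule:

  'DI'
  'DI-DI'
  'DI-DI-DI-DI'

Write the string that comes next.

DI-DI-DI-DI-DI-DI-DI-DI

Every step duplicates the string with '-' between the halves.
One more doubling of DI-DI-DI-DI gives the answer.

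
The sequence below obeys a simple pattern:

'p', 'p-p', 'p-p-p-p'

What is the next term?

p-p-p-p-p-p-p-p

s(k+1) = s(k)·-·s(k) — each term doubles the last with '-' between the halves.
One more doubling of p-p-p-p gives the answer.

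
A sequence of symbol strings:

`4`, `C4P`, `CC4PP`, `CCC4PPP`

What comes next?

CCCC4PPPP

s(k+1) = C·s(k)·P, so each term gains C as a prefix and P as a suffix.
One more step from CCC4PPP gives the answer.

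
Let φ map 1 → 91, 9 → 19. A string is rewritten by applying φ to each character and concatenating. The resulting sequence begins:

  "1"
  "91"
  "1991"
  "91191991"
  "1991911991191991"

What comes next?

Replace each of the 16 characters of 1991911991191991 in place — 91 19 19 91 19 91 91 19 19 91 91 19 91 19 19 91 — and concatenate.

91191991199191191991911991191991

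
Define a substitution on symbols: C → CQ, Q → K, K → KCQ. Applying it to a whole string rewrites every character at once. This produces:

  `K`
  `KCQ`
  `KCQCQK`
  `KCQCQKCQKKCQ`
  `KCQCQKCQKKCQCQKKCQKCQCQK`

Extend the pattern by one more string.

KCQCQKCQKKCQCQKKCQKCQCQKCQKKCQKCQCQKKCQCQKCQKKCQ

Applying the rule to each of the 24 symbols of KCQCQKCQKKCQCQKKCQKCQCQK gives the pieces KCQ CQ K CQ K KCQ CQ K KCQ KCQ CQ K CQ K KCQ KCQ CQ K KCQ CQ K CQ K KCQ, which concatenate to the answer.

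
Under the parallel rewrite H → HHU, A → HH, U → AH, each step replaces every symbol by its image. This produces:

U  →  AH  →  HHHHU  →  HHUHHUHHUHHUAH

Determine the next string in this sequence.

HHUHHUAHHHUHHUAHHHUHHUAHHHUHHUAHHHHHU

φ(HHUHHUHHUHHUAH) expands symbol-by-symbol to HHU HHU AH HHU HHU AH HHU HHU AH HHU HHU AH HH HHU; joining the 14 pieces gives the next term.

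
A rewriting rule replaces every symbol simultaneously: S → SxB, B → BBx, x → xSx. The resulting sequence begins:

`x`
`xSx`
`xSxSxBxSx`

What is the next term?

Apply φ to xSxSxBxSx symbol by symbol: x→xSx, S→SxB, x→xSx, S→SxB, x→xSx, B→BBx, x→xSx, S→SxB, x→xSx; joined: xSx SxB xSx SxB xSx BBx xSx SxB xSx.

xSxSxBxSxSxBxSxBBxxSxSxBxSx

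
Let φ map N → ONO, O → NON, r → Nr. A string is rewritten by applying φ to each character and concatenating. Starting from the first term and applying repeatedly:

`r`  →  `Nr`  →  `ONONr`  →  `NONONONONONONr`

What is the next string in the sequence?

Applying the rule to each of the 14 symbols of NONONONONONONr gives the pieces ONO NON ONO NON ONO NON ONO NON ONO NON ONO NON ONO Nr, which concatenate to the answer.

ONONONONONONONONONONONONONONONONONONONONr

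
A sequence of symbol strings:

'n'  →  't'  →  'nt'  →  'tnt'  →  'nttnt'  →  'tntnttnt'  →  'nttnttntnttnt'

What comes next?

tntnttntnttnttntnttnt

From term 3 onward, concatenate the second-to-last term with the last: n·t = nt, t·nt = tnt, …
Continuing: tntnttnt · nttnttntnttnt gives term 8.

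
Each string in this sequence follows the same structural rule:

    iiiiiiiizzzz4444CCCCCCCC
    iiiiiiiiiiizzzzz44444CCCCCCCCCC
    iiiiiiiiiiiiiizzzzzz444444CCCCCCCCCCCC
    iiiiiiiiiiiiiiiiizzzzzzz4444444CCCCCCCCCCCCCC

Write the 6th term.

iiiiiiiiiiiiiiiiiiiiiiizzzzzzzzz444444444CCCCCCCCCCCCCCCCCC

The n-th term is 3n-1 i's then n+1 z's then n+1 4's then 2n+2 C's, where the shown terms are n = 3, 4, 5, 6.
For term 6, n = 8, so the run lengths are 23, 9, 9, 18.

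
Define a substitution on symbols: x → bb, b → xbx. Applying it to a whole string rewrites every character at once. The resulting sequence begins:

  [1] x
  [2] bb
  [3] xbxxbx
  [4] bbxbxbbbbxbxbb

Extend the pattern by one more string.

xbxxbxbbxbxbbxbxxbxxbxxbxbbxbxbbxbxxbx

Replace each of the 14 characters of bbxbxbbbbxbxbb in place — xbx xbx bb xbx bb xbx xbx xbx xbx bb xbx bb xbx xbx — and concatenate.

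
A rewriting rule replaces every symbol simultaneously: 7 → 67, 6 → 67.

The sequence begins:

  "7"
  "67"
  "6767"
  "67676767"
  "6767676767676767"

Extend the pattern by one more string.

67676767676767676767676767676767

φ(6767676767676767) expands symbol-by-symbol to 67 67 67 67 67 67 67 67 67 67 67 67 67 67 67 67; joining the 16 pieces gives the next term.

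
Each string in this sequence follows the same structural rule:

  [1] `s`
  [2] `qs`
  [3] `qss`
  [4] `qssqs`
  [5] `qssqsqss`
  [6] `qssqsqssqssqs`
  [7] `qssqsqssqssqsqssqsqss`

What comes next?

qssqsqssqssqsqssqsqssqssqsqssqssqs

From term 3 onward, concatenate the last term with the second-to-last: qs·s = qss, qss·qs = qssqs, …
So term 8 is qssqsqssqssqsqssqsqss·qssqsqssqssqs.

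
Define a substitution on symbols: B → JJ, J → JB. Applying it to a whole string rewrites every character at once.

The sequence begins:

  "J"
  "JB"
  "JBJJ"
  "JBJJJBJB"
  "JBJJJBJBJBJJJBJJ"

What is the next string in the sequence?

JBJJJBJBJBJJJBJJJBJJJBJBJBJJJBJB

Replace each of the 16 characters of JBJJJBJBJBJJJBJJ in place — JB JJ JB JB JB JJ JB JJ JB JJ JB JB JB JJ JB JB — and concatenate.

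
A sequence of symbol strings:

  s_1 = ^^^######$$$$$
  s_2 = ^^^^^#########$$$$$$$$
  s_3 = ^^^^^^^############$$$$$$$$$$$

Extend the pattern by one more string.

^^^^^^^^^###############$$$$$$$$$$$$$$

Each string has the form ^^{2n-1} #^{3n} $^{3n-1}, where the shown terms are n = 2, 3, 4.
At n = 5 the blocks have lengths 9, 15, 14.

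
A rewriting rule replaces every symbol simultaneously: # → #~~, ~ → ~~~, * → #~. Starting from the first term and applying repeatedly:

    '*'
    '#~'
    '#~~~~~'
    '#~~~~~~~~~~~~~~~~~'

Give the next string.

φ(#~~~~~~~~~~~~~~~~~) expands symbol-by-symbol to #~~ ~~~ ~~~ ~~~ ~~~ ~~~ ~~~ ~~~ ~~~ ~~~ ~~~ ~~~ ~~~ ~~~ ~~~ ~~~ ~~~ ~~~; joining the 18 pieces gives the next term.

#~~~~~~~~~~~~~~~~~~~~~~~~~~~~~~~~~~~~~~~~~~~~~~~~~~~~~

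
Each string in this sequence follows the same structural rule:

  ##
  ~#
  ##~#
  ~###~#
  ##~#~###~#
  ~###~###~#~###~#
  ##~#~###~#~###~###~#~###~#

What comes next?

~###~###~#~###~###~#~###~#~###~###~#~###~#

This is a Fibonacci-style word recurrence s(k) = s(k−2)·s(k−1): e.g. ##·~# = ##~#.
The next term joins ~###~###~#~###~# and ##~#~###~#~###~###~#~###~#.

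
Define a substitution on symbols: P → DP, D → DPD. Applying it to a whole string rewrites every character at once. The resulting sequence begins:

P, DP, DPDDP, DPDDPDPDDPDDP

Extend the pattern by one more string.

Replace each of the 13 characters of DPDDPDPDDPDDP in place — DPD DP DPD DPD DP DPD DP DPD DPD DP DPD DPD DP — and concatenate.

DPDDPDPDDPDDPDPDDPDPDDPDDPDPDDPDDP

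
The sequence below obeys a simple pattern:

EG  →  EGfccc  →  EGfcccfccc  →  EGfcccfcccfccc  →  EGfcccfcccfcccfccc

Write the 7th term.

EGfcccfcccfcccfcccfcccfccc

Every step adds fccc to the end: s(k+1) = s(k)·fccc.
From EGfcccfcccfcccfccc, 2 further steps: EGfcccfcccfcccfccc → EGfcccfcccfcccfcccfccc → (answer).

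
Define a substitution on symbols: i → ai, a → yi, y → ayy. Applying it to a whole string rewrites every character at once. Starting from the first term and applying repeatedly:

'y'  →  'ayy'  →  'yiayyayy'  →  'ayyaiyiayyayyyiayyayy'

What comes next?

φ(ayyaiyiayyayyyiayyayy) expands symbol-by-symbol to yi ayy ayy yi ai ayy ai yi ayy ayy yi ayy ayy ayy ai yi ayy ayy yi ayy ayy; joining the 21 pieces gives the next term.

yiayyayyyiaiayyaiyiayyayyyiayyayyayyaiyiayyayyyiayyayy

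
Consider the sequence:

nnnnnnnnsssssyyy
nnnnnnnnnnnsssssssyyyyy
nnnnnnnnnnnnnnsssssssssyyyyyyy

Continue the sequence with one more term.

nnnnnnnnnnnnnnnnnsssssssssssyyyyyyyyy

Each string has the form n^{3n+2} s^{2n+1} y^{2n-1}, where the shown terms are n = 2, 3, 4.
Setting n = 5 gives 17, 11, 9 characters in each block.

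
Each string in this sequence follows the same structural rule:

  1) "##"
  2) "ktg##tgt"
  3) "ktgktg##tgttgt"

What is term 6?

Each term wraps the previous one in ktg on the left and tgt on the right.
From ktgktg##tgttgt, 3 further steps: ktgktg##tgttgt → ktgktgktg##tgttgttgt → ktgktgktgktg##tgttgttgttgt → (answer).

ktgktgktgktgktg##tgttgttgttgttgt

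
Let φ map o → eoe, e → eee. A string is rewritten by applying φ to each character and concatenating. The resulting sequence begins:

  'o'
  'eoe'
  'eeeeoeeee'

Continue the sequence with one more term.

Expanding eeeeoeeee: e→eee, e→eee, e→eee, e→eee, o→eoe, e→eee, e→eee, e→eee, e→eee. Concatenated: eee eee eee eee eoe eee eee eee eee.

eeeeeeeeeeeeeoeeeeeeeeeeeee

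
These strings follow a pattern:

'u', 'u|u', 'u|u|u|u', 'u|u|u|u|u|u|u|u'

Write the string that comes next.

s(k+1) = s(k)·|·s(k) — each term doubles the last with '|' between the halves.
Doubling u|u|u|u|u|u|u|u with '|' between the halves:

u|u|u|u|u|u|u|u|u|u|u|u|u|u|u|u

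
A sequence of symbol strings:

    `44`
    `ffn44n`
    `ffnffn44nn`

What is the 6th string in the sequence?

s(k+1) = ffn·s(k)·n, so each term gains ffn as a prefix and n as a suffix.
From ffnffn44nn, 3 further steps: ffnffn44nn → ffnffnffn44nnn → ffnffnffnffn44nnnn → (answer).

ffnffnffnffnffn44nnnnn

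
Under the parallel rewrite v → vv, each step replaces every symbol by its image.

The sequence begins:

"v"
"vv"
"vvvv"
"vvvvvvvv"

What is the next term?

vvvvvvvvvvvvvvvv

Expanding vvvvvvvv: v→vv, v→vv, v→vv, v→vv, v→vv, v→vv, v→vv, v→vv. Concatenated: vv vv vv vv vv vv vv vv.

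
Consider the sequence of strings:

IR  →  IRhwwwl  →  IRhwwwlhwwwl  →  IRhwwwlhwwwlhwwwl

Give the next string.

IRhwwwlhwwwlhwwwlhwwwl

Each term is the previous one with hwwwl appended.
One more step from IRhwwwlhwwwlhwwwl gives the answer.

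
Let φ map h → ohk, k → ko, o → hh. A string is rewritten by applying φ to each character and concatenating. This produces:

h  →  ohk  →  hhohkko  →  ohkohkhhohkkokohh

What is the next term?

Rewriting the 17 symbols of ohkohkhhohkkokohh one by one yields hh ohk ko hh ohk ko ohk ohk hh ohk ko ko hh ko hh ohk ohk; concatenated:

hhohkkohhohkkoohkohkhhohkkokohhkohhohkohk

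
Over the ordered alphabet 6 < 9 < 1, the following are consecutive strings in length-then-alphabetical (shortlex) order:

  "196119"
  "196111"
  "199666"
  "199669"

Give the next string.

199661

Treat 199669 as a base-3 numeral over the given alphabet and add one, carrying through any trailing 1's.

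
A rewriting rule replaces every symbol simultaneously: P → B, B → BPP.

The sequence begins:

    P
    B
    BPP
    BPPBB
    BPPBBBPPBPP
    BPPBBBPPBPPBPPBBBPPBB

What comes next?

BPPBBBPPBPPBPPBBBPPBBBPPBBBPPBPPBPPBBBPPBPP

Applying the rule to each of the 21 symbols of BPPBBBPPBPPBPPBBBPPBB gives the pieces BPP B B BPP BPP BPP B B BPP B B BPP B B BPP BPP BPP B B BPP BPP, which concatenate to the answer.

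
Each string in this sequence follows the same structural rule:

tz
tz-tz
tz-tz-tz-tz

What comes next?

Each string is two copies of the previous one joined by '-'.
Doubling tz-tz-tz-tz with '-' between the halves:

tz-tz-tz-tz-tz-tz-tz-tz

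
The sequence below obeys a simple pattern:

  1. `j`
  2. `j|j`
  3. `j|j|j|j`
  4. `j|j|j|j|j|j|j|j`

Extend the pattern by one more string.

Each string is two copies of the previous one joined by '|'.
Doubling j|j|j|j|j|j|j|j with '|' between the halves:

j|j|j|j|j|j|j|j|j|j|j|j|j|j|j|j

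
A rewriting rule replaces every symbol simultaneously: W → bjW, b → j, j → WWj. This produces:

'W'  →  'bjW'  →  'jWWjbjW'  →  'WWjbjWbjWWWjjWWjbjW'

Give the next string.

φ(WWjbjWbjWWWjjWWjbjW) expands symbol-by-symbol to bjW bjW WWj j WWj bjW j WWj bjW bjW bjW WWj WWj bjW bjW WWj j WWj bjW; joining the 19 pieces gives the next term.

bjWbjWWWjjWWjbjWjWWjbjWbjWbjWWWjWWjbjWbjWWWjjWWjbjW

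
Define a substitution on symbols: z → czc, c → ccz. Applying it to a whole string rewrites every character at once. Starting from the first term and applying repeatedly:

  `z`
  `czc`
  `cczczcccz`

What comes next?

Rewriting each symbol of cczczcccz: c→ccz, c→ccz, z→czc, c→ccz, z→czc, c→ccz, c→ccz, c→ccz, z→czc, which concatenates to ccz ccz czc ccz czc ccz ccz ccz czc.

cczcczczccczczccczcczcczczc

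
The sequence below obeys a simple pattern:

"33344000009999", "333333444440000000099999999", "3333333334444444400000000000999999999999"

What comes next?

33333333333344444444444000000000000009999999999999999

Term n consists of 3n 3's, followed by 3n-1 4's, followed by 3n+2 0's, followed by 4n 9's (n = 1, 2, …).
Setting n = 4 gives 12, 11, 14, 16 characters in each block.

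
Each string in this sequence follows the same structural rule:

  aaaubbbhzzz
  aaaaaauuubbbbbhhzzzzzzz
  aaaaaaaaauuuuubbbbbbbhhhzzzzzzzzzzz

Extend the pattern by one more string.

aaaaaaaaaaaauuuuuuubbbbbbbbbhhhhzzzzzzzzzzzzzzz

The n-th term is 3n a's then 2n-1 u's then 2n+1 b's then n h's then 4n-1 z's (n = 1, 2, …).
For the next term, n = 4, so the run lengths are 12, 7, 9, 4, 15.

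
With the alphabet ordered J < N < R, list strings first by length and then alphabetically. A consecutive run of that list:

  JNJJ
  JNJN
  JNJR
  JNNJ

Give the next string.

JNNN

Treat JNNJ as a base-3 numeral over the given alphabet and add one, carrying through any trailing R's.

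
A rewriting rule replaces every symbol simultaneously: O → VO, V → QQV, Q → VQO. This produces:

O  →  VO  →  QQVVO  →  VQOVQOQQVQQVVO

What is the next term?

Replace each of the 14 characters of VQOVQOQQVQQVVO in place — QQV VQO VO QQV VQO VO VQO VQO QQV VQO VQO QQV QQV VO — and concatenate.

QQVVQOVOQQVVQOVOVQOVQOQQVVQOVQOQQVQQVVO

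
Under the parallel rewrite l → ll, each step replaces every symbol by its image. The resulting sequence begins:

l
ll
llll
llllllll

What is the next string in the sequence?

Rewriting each symbol of llllllll: l→ll, l→ll, l→ll, l→ll, l→ll, l→ll, l→ll, l→ll, which concatenates to ll ll ll ll ll ll ll ll.

llllllllllllllll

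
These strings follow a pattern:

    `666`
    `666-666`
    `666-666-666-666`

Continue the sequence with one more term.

Every step duplicates the string with '-' between the halves.
So the next term is two copies of 666-666-666-666 with '-' between the halves.

666-666-666-666-666-666-666-666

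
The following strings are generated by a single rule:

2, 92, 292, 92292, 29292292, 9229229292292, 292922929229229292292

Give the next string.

9229229292292292922929229229292292

This is a Fibonacci-style word recurrence s(k) = s(k−2)·s(k−1): e.g. 2·92 = 292.
The next term joins 9229229292292 and 292922929229229292292.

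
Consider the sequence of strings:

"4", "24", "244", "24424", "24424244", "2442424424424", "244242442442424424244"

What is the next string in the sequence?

Each term (from the third on) is the previous term followed by the one before it: term 3 = 24·4 = 244.
The next term joins 244242442442424424244 and 2442424424424.

2442424424424244242442442424424424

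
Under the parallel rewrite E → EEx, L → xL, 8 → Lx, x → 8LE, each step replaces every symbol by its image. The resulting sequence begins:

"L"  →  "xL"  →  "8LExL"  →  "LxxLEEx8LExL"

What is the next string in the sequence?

Apply φ to LxxLEEx8LExL symbol by symbol: L→xL, x→8LE, x→8LE, L→xL, E→EEx, E→EEx, x→8LE, 8→Lx, L→xL, E→EEx, x→8LE, L→xL; joined: xL 8LE 8LE xL EEx EEx 8LE Lx xL EEx 8LE xL.

xL8LE8LExLEExEEx8LELxxLEEx8LExL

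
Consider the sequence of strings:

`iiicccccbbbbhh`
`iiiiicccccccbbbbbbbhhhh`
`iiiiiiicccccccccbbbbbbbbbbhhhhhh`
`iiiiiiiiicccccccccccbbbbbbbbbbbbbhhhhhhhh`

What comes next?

iiiiiiiiiiicccccccccccccbbbbbbbbbbbbbbbbhhhhhhhhhh

Reading off run lengths: i runs 3, 5, 7, 9; c runs 5, 7, 9, 11; b runs 4, 7, 10, 13; h runs 2, 4, 6, 8 — each is linear in n (n = 1, 2, …).
For the next term, n = 5, so the run lengths are 11, 13, 16, 10.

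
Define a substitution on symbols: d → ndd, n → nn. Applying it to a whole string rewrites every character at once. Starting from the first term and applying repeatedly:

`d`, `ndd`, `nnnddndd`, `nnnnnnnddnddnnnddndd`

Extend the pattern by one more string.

nnnnnnnnnnnnnnnddnddnnnddnddnnnnnnnddnddnnnddndd

φ(nnnnnnnddnddnnnddndd) expands symbol-by-symbol to nn nn nn nn nn nn nn ndd ndd nn ndd ndd nn nn nn ndd ndd nn ndd ndd; joining the 20 pieces gives the next term.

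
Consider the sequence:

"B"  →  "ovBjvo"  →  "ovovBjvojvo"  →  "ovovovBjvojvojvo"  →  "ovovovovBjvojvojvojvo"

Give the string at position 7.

Each term wraps the previous one in ov on the left and jvo on the right.
From ovovovovBjvojvojvojvo, 2 further steps: ovovovovBjvojvojvojvo → ovovovovovBjvojvojvojvojvo → (answer).

ovovovovovovBjvojvojvojvojvojvo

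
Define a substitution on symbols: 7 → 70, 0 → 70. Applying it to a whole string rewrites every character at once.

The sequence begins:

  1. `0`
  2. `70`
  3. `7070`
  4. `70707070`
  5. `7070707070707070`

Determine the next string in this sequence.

70707070707070707070707070707070

Applying the rule to each of the 16 symbols of 7070707070707070 gives the pieces 70 70 70 70 70 70 70 70 70 70 70 70 70 70 70 70, which concatenate to the answer.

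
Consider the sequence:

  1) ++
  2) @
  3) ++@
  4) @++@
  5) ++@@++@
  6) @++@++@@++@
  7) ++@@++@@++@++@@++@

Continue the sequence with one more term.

Each term (from the third on) is the two preceding terms concatenated in order: term 3 = ++·@ = ++@.
Continuing: @++@++@@++@ · ++@@++@@++@++@@++@ gives term 8.

@++@++@@++@++@@++@@++@++@@++@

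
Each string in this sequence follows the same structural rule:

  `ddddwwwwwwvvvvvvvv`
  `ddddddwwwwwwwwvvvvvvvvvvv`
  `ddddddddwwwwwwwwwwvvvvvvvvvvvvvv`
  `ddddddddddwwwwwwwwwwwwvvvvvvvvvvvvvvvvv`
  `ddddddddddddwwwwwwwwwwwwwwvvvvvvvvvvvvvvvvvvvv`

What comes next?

ddddddddddddddwwwwwwwwwwwwwwwwvvvvvvvvvvvvvvvvvvvvvvv

Term n consists of 2n-2 d's, followed by 2n w's, followed by 3n-1 v's, where the shown terms are n = 3, 4, 5, 6, 7.
At n = 8 the blocks have lengths 14, 16, 23.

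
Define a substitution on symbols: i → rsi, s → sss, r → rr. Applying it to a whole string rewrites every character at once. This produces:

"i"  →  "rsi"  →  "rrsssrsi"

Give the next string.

rrrrsssssssssrrsssrsi

Expanding rrsssrsi: r→rr, r→rr, s→sss, s→sss, s→sss, r→rr, s→sss, i→rsi. Concatenated: rr rr sss sss sss rr sss rsi.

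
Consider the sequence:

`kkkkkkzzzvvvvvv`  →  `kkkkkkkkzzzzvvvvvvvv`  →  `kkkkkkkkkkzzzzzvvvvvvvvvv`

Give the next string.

Term n consists of 2n k's, followed by n z's, followed by 2n v's, where the shown terms are n = 3, 4, 5.
Setting n = 6 gives 12, 6, 12 characters in each block.

kkkkkkkkkkkkzzzzzzvvvvvvvvvvvv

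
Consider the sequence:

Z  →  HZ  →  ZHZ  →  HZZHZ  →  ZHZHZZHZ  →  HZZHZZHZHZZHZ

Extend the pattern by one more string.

ZHZHZZHZHZZHZZHZHZZHZ

Each term (from the third on) is the two preceding terms concatenated in order: term 3 = Z·HZ = ZHZ.
So term 7 is ZHZHZZHZ·HZZHZZHZHZZHZ.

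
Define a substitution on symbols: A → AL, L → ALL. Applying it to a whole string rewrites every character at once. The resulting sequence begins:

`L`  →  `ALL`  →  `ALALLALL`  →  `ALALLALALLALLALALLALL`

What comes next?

ALALLALALLALLALALLALALLALLALALLALLALALLALALLALLALALLALL

Applying the rule to each of the 21 symbols of ALALLALALLALLALALLALL gives the pieces AL ALL AL ALL ALL AL ALL AL ALL ALL AL ALL ALL AL ALL AL ALL ALL AL ALL ALL, which concatenate to the answer.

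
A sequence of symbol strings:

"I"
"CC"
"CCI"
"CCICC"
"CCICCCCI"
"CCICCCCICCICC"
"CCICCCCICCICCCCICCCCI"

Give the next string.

From term 3 onward, concatenate the last term with the second-to-last: CC·I = CCI, CCI·CC = CCICC, …
The next term joins CCICCCCICCICCCCICCCCI and CCICCCCICCICC.

CCICCCCICCICCCCICCCCICCICCCCICCICC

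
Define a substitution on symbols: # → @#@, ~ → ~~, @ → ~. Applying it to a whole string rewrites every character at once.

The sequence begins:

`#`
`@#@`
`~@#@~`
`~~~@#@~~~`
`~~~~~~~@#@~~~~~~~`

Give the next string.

~~~~~~~~~~~~~~~@#@~~~~~~~~~~~~~~~

Applying the rule to each of the 17 symbols of ~~~~~~~@#@~~~~~~~ gives the pieces ~~ ~~ ~~ ~~ ~~ ~~ ~~ ~ @#@ ~ ~~ ~~ ~~ ~~ ~~ ~~ ~~, which concatenate to the answer.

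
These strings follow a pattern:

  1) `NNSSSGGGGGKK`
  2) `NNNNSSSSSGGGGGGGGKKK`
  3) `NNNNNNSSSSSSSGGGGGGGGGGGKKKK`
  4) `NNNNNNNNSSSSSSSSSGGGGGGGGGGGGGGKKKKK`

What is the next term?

NNNNNNNNNNSSSSSSSSSSSGGGGGGGGGGGGGGGGGKKKKKK

The n-th term is 2n N's then 2n+1 S's then 3n+2 G's then n+1 K's (n = 1, 2, …).
At n = 5 the blocks have lengths 10, 11, 17, 6.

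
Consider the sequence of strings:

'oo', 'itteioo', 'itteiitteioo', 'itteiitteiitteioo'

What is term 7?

Each term is the previous one with ittei prepended.
From itteiitteiitteioo, 3 further steps: itteiitteiitteioo → itteiitteiitteiitteioo → itteiitteiitteiitteiitteioo → (answer).

itteiitteiitteiitteiitteiitteioo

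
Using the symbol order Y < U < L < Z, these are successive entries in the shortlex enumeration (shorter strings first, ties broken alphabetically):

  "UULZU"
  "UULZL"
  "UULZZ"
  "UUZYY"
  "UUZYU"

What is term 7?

Advancing 2 positions from UUZYU through UUZYU → UUZYL reaches term 7.

UUZYZ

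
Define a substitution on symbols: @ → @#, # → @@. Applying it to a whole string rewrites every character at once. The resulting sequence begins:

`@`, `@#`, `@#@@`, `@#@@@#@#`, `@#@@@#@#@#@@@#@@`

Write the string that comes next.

φ(@#@@@#@#@#@@@#@@) expands symbol-by-symbol to @# @@ @# @# @# @@ @# @@ @# @@ @# @# @# @@ @# @#; joining the 16 pieces gives the next term.

@#@@@#@#@#@@@#@@@#@@@#@#@#@@@#@#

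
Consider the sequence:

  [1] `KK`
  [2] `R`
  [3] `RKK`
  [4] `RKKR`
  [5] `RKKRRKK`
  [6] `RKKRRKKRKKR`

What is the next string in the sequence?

RKKRRKKRKKRRKKRRKK

This is a Fibonacci-style word recurrence s(k) = s(k−1)·s(k−2): e.g. R·KK = RKK.
So term 7 is RKKRRKKRKKR·RKKRRKK.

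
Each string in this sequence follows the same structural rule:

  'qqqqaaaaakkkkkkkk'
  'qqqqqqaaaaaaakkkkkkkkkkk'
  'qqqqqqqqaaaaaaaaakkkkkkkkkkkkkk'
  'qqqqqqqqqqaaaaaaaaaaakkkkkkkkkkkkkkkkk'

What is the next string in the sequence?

qqqqqqqqqqqqaaaaaaaaaaaaakkkkkkkkkkkkkkkkkkkk

Reading off run lengths: q runs 4, 6, 8, 10; a runs 5, 7, 9, 11; k runs 8, 11, 14, 17 — each is linear in n, where the shown terms are n = 3, 4, 5, 6.
Setting n = 7 gives 12, 13, 20 characters in each block.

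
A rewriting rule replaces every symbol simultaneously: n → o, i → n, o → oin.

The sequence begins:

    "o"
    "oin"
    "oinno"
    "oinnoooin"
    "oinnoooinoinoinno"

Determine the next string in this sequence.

φ(oinnoooinoinoinno) expands symbol-by-symbol to oin n o o oin oin oin n o oin n o oin n o o oin; joining the 17 pieces gives the next term.

oinnoooinoinoinnooinnooinnoooin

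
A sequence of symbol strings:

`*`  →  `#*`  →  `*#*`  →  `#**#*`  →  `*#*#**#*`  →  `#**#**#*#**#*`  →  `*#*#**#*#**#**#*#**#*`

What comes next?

#**#**#*#**#**#*#**#*#**#**#*#**#*

From term 3 onward, concatenate the second-to-last term with the last: *·#* = *#*, #*·*#* = #**#*, …
So term 8 is #**#**#*#**#*·*#*#**#*#**#**#*#**#*.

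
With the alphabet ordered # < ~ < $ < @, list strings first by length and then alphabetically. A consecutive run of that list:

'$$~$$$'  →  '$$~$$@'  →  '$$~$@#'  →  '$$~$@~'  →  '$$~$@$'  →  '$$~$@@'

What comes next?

$$~@##

Treat $$~$@@ as a base-4 numeral over the given alphabet and add one, carrying through any trailing @'s.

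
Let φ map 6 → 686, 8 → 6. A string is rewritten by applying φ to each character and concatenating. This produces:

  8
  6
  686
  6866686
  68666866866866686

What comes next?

Rewriting the 17 symbols of 68666866866866686 one by one yields 686 6 686 686 686 6 686 686 6 686 686 6 686 686 686 6 686; concatenated:

68666866866866686686668668666866866866686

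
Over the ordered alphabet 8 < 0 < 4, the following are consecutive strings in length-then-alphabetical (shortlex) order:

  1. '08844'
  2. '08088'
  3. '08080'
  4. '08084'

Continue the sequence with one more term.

Treat 08084 as a base-3 numeral over the given alphabet and add one, carrying through any trailing 4's.

08008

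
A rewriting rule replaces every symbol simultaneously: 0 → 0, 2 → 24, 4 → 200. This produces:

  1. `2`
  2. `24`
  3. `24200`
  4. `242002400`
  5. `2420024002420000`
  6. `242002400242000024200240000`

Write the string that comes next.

Applying the rule to each of the 27 symbols of 242002400242000024200240000 gives the pieces 24 200 24 0 0 24 200 0 0 24 200 24 0 0 0 0 24 200 24 0 0 24 200 0 0 0 0, which concatenate to the answer.

242002400242000024200240000242002400242000000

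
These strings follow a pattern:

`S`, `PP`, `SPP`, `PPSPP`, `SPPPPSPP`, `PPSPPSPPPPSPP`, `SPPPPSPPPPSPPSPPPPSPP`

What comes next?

Each term (from the third on) is the two preceding terms concatenated in order: term 3 = S·PP = SPP.
So term 8 is PPSPPSPPPPSPP·SPPPPSPPPPSPPSPPPPSPP.

PPSPPSPPPPSPPSPPPPSPPPPSPPSPPPPSPP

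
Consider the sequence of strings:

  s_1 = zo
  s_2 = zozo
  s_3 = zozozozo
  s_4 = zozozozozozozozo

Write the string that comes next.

Each string is two copies of the previous one concatenated.
Doubling zozozozozozozozo:

zozozozozozozozozozozozozozozozo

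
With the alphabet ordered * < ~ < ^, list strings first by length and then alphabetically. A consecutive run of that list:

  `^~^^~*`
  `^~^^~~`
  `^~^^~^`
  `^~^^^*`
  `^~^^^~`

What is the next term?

^~^^^^

The successor of ^~^^^~ increments the rightmost position that isn't already ^ and resets every position after it to *.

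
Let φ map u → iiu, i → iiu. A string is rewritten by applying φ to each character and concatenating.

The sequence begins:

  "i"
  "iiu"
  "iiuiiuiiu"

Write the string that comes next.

iiuiiuiiuiiuiiuiiuiiuiiuiiu

Apply φ to iiuiiuiiu symbol by symbol: i→iiu, i→iiu, u→iiu, i→iiu, i→iiu, u→iiu, i→iiu, i→iiu, u→iiu; joined: iiu iiu iiu iiu iiu iiu iiu iiu iiu.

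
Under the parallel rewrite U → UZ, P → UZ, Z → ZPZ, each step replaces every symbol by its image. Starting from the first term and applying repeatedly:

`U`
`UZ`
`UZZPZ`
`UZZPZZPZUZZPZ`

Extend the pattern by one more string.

Applying the rule to each of the 13 symbols of UZZPZZPZUZZPZ gives the pieces UZ ZPZ ZPZ UZ ZPZ ZPZ UZ ZPZ UZ ZPZ ZPZ UZ ZPZ, which concatenate to the answer.

UZZPZZPZUZZPZZPZUZZPZUZZPZZPZUZZPZ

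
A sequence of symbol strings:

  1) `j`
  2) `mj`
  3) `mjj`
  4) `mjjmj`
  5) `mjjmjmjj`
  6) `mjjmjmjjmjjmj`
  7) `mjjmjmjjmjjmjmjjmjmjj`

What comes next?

mjjmjmjjmjjmjmjjmjmjjmjjmjmjjmjjmj

From term 3 onward, concatenate the last term with the second-to-last: mj·j = mjj, mjj·mj = mjjmj, …
Continuing: mjjmjmjjmjjmjmjjmjmjj · mjjmjmjjmjjmj gives term 8.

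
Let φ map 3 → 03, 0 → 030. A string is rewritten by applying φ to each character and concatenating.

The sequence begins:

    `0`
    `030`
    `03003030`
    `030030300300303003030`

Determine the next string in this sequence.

0300303003003030030300300303003003030030300300303003030

Applying the rule to each of the 21 symbols of 030030300300303003030 gives the pieces 030 03 030 030 03 030 03 030 030 03 030 030 03 030 03 030 030 03 030 03 030, which concatenate to the answer.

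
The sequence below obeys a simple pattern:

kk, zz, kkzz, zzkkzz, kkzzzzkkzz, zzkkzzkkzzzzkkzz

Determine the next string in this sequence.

kkzzzzkkzzzzkkzzkkzzzzkkzz

This is a Fibonacci-style word recurrence s(k) = s(k−2)·s(k−1): e.g. kk·zz = kkzz.
Continuing: kkzzzzkkzz · zzkkzzkkzzzzkkzz gives term 7.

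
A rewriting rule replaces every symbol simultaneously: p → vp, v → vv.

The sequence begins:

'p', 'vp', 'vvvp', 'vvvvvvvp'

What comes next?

Apply φ to vvvvvvvp symbol by symbol: v→vv, v→vv, v→vv, v→vv, v→vv, v→vv, v→vv, p→vp; joined: vv vv vv vv vv vv vv vp.

vvvvvvvvvvvvvvvp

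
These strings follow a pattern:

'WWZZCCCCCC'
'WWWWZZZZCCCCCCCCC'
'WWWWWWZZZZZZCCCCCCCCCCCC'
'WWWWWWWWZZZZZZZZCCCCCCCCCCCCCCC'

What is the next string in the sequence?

Each string has the form W^{2n-2} Z^{2n-2} C^{3n}, where the shown terms are n = 2, 3, 4, 5.
At n = 6 the blocks have lengths 10, 10, 18.

WWWWWWWWWWZZZZZZZZZZCCCCCCCCCCCCCCCCCC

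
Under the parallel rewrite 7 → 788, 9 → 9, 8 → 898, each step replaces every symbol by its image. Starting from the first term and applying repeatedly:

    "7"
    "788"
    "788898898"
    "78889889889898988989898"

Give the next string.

78889889889898988989898898989898989898898989898989898

Applying the rule to each of the 23 symbols of 78889889889898988989898 gives the pieces 788 898 898 898 9 898 898 9 898 898 9 898 9 898 9 898 898 9 898 9 898 9 898, which concatenate to the answer.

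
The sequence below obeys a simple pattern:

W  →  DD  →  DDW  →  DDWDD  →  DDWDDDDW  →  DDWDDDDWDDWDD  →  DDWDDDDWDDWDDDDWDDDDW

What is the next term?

This is a Fibonacci-style word recurrence s(k) = s(k−1)·s(k−2): e.g. DD·W = DDW.
The next term joins DDWDDDDWDDWDDDDWDDDDW and DDWDDDDWDDWDD.

DDWDDDDWDDWDDDDWDDDDWDDWDDDDWDDWDD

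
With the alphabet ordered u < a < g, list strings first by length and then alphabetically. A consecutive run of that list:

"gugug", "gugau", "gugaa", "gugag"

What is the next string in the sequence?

The successor of gugag increments the rightmost position that isn't already g and resets every position after it to u.

guggu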